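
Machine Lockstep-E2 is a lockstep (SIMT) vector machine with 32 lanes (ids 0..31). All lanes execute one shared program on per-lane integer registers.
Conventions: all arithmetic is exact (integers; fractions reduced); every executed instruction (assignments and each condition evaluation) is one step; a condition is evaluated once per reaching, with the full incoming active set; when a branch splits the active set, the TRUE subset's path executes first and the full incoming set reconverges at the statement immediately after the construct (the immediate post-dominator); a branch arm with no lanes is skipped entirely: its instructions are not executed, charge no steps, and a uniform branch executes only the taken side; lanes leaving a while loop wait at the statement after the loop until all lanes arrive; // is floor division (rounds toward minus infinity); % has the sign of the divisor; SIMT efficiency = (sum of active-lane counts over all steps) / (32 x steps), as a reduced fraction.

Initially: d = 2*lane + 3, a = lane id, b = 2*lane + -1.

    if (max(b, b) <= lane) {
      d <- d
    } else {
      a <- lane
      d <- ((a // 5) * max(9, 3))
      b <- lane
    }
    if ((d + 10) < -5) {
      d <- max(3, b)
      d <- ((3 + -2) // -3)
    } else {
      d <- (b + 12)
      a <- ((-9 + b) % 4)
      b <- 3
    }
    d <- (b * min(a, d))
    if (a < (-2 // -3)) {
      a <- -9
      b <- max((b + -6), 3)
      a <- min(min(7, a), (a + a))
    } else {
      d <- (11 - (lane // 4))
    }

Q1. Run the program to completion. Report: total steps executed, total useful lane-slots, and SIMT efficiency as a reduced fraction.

Answer: 12 steps, 348 useful, 29/32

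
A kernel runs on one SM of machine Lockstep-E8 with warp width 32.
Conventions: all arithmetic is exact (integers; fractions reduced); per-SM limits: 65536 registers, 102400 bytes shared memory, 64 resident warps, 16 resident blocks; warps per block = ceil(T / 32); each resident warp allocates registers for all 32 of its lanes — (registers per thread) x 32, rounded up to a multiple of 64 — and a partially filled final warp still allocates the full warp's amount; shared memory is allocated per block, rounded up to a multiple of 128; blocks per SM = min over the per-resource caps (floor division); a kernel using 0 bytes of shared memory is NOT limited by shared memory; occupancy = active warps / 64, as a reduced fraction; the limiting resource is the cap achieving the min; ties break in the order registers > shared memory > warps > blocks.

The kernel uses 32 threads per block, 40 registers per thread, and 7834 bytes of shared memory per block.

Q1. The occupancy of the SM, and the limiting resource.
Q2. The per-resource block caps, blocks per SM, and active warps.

Answer: occupancy 3/16, limited by shared memory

registers: 51 blocks
shared memory: 12 blocks
warps: 64 blocks
blocks: 16 blocks

Answer: 12 blocks, 12 active warps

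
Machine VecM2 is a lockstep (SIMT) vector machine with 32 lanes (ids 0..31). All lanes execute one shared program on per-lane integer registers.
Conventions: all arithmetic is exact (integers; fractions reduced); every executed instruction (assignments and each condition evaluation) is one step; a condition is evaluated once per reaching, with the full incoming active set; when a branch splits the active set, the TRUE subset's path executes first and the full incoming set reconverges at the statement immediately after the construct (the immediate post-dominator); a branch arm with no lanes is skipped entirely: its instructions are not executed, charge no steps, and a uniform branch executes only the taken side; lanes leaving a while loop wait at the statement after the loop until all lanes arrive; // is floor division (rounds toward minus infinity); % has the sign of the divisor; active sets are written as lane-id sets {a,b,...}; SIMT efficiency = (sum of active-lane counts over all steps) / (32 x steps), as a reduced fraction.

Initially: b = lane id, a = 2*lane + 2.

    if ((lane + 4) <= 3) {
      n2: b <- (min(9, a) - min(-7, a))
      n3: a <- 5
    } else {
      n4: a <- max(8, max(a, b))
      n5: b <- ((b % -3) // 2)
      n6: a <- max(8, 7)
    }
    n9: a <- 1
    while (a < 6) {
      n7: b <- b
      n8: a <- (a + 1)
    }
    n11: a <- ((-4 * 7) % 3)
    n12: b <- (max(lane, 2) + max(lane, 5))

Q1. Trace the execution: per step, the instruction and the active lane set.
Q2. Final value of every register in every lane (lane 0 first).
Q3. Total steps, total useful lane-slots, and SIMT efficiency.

step 0: eval ((lane + 4) <= 3)       {0,1,2,3,4,5,6,7,8,9,10,11,12,13,14,15,16,17,18,19,20,21,22,23,24,25,26,27,28,29,30,31}
step 1: a <- max(8, max(a, b))       {0,1,2,3,4,5,6,7,8,9,10,11,12,13,14,15,16,17,18,19,20,21,22,23,24,25,26,27,28,29,30,31}
step 2: b <- ((b % -3) // 2)         {0,1,2,3,4,5,6,7,8,9,10,11,12,13,14,15,16,17,18,19,20,21,22,23,24,25,26,27,28,29,30,31}
step 3: a <- max(8, 7)               {0,1,2,3,4,5,6,7,8,9,10,11,12,13,14,15,16,17,18,19,20,21,22,23,24,25,26,27,28,29,30,31}
step 4: a <- 1                       {0,1,2,3,4,5,6,7,8,9,10,11,12,13,14,15,16,17,18,19,20,21,22,23,24,25,26,27,28,29,30,31}
step 5: eval (a < 6)                 {0,1,2,3,4,5,6,7,8,9,10,11,12,13,14,15,16,17,18,19,20,21,22,23,24,25,26,27,28,29,30,31}
step 6: b <- b                       {0,1,2,3,4,5,6,7,8,9,10,11,12,13,14,15,16,17,18,19,20,21,22,23,24,25,26,27,28,29,30,31}
step 7: a <- (a + 1)                 {0,1,2,3,4,5,6,7,8,9,10,11,12,13,14,15,16,17,18,19,20,21,22,23,24,25,26,27,28,29,30,31}
step 8: eval (a < 6)                 {0,1,2,3,4,5,6,7,8,9,10,11,12,13,14,15,16,17,18,19,20,21,22,23,24,25,26,27,28,29,30,31}
step 9: b <- b                       {0,1,2,3,4,5,6,7,8,9,10,11,12,13,14,15,16,17,18,19,20,21,22,23,24,25,26,27,28,29,30,31}
step 10: a <- (a + 1)                 {0,1,2,3,4,5,6,7,8,9,10,11,12,13,14,15,16,17,18,19,20,21,22,23,24,25,26,27,28,29,30,31}
step 11: eval (a < 6)                 {0,1,2,3,4,5,6,7,8,9,10,11,12,13,14,15,16,17,18,19,20,21,22,23,24,25,26,27,28,29,30,31}
step 12: b <- b                       {0,1,2,3,4,5,6,7,8,9,10,11,12,13,14,15,16,17,18,19,20,21,22,23,24,25,26,27,28,29,30,31}
step 13: a <- (a + 1)                 {0,1,2,3,4,5,6,7,8,9,10,11,12,13,14,15,16,17,18,19,20,21,22,23,24,25,26,27,28,29,30,31}
step 14: eval (a < 6)                 {0,1,2,3,4,5,6,7,8,9,10,11,12,13,14,15,16,17,18,19,20,21,22,23,24,25,26,27,28,29,30,31}
step 15: b <- b                       {0,1,2,3,4,5,6,7,8,9,10,11,12,13,14,15,16,17,18,19,20,21,22,23,24,25,26,27,28,29,30,31}
step 16: a <- (a + 1)                 {0,1,2,3,4,5,6,7,8,9,10,11,12,13,14,15,16,17,18,19,20,21,22,23,24,25,26,27,28,29,30,31}
step 17: eval (a < 6)                 {0,1,2,3,4,5,6,7,8,9,10,11,12,13,14,15,16,17,18,19,20,21,22,23,24,25,26,27,28,29,30,31}
step 18: b <- b                       {0,1,2,3,4,5,6,7,8,9,10,11,12,13,14,15,16,17,18,19,20,21,22,23,24,25,26,27,28,29,30,31}
step 19: a <- (a + 1)                 {0,1,2,3,4,5,6,7,8,9,10,11,12,13,14,15,16,17,18,19,20,21,22,23,24,25,26,27,28,29,30,31}
step 20: eval (a < 6)                 {0,1,2,3,4,5,6,7,8,9,10,11,12,13,14,15,16,17,18,19,20,21,22,23,24,25,26,27,28,29,30,31}
step 21: a <- ((-4 * 7) % 3)          {0,1,2,3,4,5,6,7,8,9,10,11,12,13,14,15,16,17,18,19,20,21,22,23,24,25,26,27,28,29,30,31}
step 22: b <- (max(lane, 2) + max(lane, 5)) {0,1,2,3,4,5,6,7,8,9,10,11,12,13,14,15,16,17,18,19,20,21,22,23,24,25,26,27,28,29,30,31}

Answer: 23 steps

b: 7,7,7,8,9,10,12,14,16,18,20,22,24,26,28,30,32,34,36,38,40,42,44,46,48,50,52,54,56,58,60,62
a: 2,2,2,2,2,2,2,2,2,2,2,2,2,2,2,2,2,2,2,2,2,2,2,2,2,2,2,2,2,2,2,2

steps = 23; useful = 736; efficiency = 736/736 = 1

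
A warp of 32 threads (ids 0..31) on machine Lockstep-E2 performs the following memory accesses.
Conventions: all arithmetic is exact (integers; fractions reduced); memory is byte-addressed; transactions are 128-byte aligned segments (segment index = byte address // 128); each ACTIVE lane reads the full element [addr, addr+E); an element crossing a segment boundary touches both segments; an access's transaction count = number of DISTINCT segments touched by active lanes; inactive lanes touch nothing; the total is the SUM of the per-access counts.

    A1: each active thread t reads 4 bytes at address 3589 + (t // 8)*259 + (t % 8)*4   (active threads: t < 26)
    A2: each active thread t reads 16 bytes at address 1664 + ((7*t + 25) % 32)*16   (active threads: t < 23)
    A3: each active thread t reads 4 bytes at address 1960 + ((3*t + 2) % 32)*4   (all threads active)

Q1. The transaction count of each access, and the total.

A1: 4 transactions
A2: 4 transactions
A3: 2 transactions

Answer: 4,4,2; total 10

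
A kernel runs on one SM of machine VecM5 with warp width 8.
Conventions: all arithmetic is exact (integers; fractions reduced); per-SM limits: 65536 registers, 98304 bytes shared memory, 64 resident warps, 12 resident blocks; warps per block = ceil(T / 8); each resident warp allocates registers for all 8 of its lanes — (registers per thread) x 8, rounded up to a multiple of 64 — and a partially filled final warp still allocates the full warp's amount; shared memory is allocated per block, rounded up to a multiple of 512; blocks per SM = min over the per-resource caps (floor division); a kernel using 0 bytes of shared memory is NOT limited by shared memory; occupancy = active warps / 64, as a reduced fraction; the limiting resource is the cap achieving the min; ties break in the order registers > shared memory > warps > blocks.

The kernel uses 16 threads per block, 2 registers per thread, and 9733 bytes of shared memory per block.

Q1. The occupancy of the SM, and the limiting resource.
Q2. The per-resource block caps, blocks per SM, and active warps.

Answer: occupancy 9/32, limited by shared memory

registers: 512 blocks
shared memory: 9 blocks
warps: 32 blocks
blocks: 12 blocks

Answer: 9 blocks, 18 active warps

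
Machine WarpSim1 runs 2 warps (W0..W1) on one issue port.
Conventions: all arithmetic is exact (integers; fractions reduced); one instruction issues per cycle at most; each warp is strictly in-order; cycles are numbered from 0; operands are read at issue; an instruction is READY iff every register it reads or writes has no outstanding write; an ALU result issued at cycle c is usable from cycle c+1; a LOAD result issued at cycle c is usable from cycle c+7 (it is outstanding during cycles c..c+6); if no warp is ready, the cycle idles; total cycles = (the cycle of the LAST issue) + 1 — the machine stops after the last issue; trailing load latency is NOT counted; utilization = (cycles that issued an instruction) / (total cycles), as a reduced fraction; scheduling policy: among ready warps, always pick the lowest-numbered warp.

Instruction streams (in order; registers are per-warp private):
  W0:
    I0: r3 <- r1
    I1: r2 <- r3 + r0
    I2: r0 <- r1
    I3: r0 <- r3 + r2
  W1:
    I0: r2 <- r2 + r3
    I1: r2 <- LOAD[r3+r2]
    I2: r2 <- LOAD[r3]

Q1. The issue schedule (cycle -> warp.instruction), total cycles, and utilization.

cycle 0: W0.I0
cycle 1: W0.I1
cycle 2: W0.I2
cycle 3: W0.I3
cycle 4: W1.I0
cycle 5: W1.I1
cycle 6: idle
cycle 7: idle
cycle 8: idle
cycle 9: idle
cycle 10: idle
cycle 11: idle
cycle 12: W1.I2

Answer: 13 cycles, utilization 7/13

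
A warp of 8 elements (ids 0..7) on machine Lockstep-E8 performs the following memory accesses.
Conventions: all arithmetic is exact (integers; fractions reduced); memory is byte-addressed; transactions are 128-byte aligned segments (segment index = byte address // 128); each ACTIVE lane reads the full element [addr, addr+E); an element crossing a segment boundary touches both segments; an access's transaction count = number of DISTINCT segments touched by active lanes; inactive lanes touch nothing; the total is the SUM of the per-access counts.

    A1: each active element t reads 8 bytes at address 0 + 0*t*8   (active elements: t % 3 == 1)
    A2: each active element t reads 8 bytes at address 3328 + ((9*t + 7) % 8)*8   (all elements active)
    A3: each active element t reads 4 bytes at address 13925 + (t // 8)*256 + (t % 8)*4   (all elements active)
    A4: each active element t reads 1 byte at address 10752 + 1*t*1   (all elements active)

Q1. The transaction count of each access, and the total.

A1: 1 transaction
A2: 1 transaction
A3: 2 transactions
A4: 1 transaction

Answer: 1,1,2,1; total 5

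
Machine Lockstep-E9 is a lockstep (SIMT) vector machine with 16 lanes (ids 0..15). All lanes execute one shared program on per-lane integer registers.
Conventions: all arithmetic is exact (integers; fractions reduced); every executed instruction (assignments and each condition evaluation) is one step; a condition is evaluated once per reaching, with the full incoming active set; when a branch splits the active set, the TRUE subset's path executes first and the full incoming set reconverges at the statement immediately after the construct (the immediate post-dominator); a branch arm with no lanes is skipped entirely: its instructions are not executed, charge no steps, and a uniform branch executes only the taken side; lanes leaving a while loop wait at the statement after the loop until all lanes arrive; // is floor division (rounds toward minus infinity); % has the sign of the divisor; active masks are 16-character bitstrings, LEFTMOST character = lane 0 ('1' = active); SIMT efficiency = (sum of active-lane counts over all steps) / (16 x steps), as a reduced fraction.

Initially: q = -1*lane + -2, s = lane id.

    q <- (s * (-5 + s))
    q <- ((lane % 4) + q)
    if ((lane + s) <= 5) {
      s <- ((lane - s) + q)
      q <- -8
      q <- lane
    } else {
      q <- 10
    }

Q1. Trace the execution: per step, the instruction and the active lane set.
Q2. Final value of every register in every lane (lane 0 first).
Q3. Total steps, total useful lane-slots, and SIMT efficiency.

step 0: q <- (s * (-5 + s))          1111111111111111
step 1: q <- ((lane % 4) + q)        1111111111111111
step 2: eval ((lane + s) <= 5)       1111111111111111
step 3: s <- ((lane - s) + q)        1110000000000000
step 4: q <- -8                      1110000000000000
step 5: q <- lane                    1110000000000000
step 6: q <- 10                      0001111111111111

Answer: 7 steps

q: 0,1,2,10,10,10,10,10,10,10,10,10,10,10,10,10
s: 0,-3,-4,3,4,5,6,7,8,9,10,11,12,13,14,15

steps = 7; useful = 70; efficiency = 70/112 = 5/8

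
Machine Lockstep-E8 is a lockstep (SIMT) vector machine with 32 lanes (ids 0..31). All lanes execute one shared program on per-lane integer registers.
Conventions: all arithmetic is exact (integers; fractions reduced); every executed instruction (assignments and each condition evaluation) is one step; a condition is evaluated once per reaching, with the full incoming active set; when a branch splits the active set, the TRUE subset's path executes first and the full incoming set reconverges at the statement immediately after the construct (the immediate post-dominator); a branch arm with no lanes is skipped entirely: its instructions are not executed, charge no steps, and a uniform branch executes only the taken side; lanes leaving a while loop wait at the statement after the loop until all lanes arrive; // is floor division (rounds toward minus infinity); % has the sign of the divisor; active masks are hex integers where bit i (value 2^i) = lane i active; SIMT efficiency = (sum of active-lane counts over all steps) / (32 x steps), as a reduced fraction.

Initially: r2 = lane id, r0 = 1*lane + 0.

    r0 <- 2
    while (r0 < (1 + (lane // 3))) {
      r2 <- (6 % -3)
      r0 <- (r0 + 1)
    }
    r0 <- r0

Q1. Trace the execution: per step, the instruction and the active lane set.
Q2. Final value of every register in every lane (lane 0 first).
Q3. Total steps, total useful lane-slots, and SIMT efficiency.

step 0: r0 <- 2                      0xffffffff
step 1: eval (r0 < (1 + (lane // 3))) 0xffffffff
step 2: r2 <- (6 % -3)               0xffffffc0
step 3: r0 <- (r0 + 1)               0xffffffc0
step 4: eval (r0 < (1 + (lane // 3))) 0xffffffc0
step 5: r2 <- (6 % -3)               0xfffffe00
step 6: r0 <- (r0 + 1)               0xfffffe00
step 7: eval (r0 < (1 + (lane // 3))) 0xfffffe00
step 8: r2 <- (6 % -3)               0xfffff000
step 9: r0 <- (r0 + 1)               0xfffff000
step 10: eval (r0 < (1 + (lane // 3))) 0xfffff000
step 11: r2 <- (6 % -3)               0xffff8000
step 12: r0 <- (r0 + 1)               0xffff8000
step 13: eval (r0 < (1 + (lane // 3))) 0xffff8000
step 14: r2 <- (6 % -3)               0xfffc0000
step 15: r0 <- (r0 + 1)               0xfffc0000
step 16: eval (r0 < (1 + (lane // 3))) 0xfffc0000
step 17: r2 <- (6 % -3)               0xffe00000
step 18: r0 <- (r0 + 1)               0xffe00000
step 19: eval (r0 < (1 + (lane // 3))) 0xffe00000
step 20: r2 <- (6 % -3)               0xff000000
step 21: r0 <- (r0 + 1)               0xff000000
step 22: eval (r0 < (1 + (lane // 3))) 0xff000000
step 23: r2 <- (6 % -3)               0xf8000000
step 24: r0 <- (r0 + 1)               0xf8000000
step 25: eval (r0 < (1 + (lane // 3))) 0xf8000000
step 26: r2 <- (6 % -3)               0xc0000000
step 27: r0 <- (r0 + 1)               0xc0000000
step 28: eval (r0 < (1 + (lane // 3))) 0xc0000000
step 29: r0 <- r0                     0xffffffff

Answer: 30 steps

r2: 0,1,2,3,4,5,0,0,0,0,0,0,0,0,0,0,0,0,0,0,0,0,0,0,0,0,0,0,0,0,0,0
r0: 2,2,2,2,2,2,3,3,3,4,4,4,5,5,5,6,6,6,7,7,7,8,8,8,9,9,9,10,10,10,11,11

steps = 30; useful = 474; efficiency = 474/960 = 79/160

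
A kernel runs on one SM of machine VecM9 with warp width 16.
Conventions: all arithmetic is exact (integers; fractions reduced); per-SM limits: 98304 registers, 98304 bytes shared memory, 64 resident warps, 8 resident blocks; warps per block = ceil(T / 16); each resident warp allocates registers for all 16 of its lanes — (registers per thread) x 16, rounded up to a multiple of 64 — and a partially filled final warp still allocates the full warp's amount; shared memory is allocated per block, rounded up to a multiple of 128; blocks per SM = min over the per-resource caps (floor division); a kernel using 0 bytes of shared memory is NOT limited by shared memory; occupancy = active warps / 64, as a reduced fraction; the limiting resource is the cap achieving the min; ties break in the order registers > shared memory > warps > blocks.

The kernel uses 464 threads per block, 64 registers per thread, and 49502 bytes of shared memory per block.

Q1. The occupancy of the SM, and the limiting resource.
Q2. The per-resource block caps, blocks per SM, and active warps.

Answer: occupancy 29/64, limited by shared memory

registers: 3 blocks
shared memory: 1 block
warps: 2 blocks
blocks: 8 blocks

Answer: 1 block, 29 active warps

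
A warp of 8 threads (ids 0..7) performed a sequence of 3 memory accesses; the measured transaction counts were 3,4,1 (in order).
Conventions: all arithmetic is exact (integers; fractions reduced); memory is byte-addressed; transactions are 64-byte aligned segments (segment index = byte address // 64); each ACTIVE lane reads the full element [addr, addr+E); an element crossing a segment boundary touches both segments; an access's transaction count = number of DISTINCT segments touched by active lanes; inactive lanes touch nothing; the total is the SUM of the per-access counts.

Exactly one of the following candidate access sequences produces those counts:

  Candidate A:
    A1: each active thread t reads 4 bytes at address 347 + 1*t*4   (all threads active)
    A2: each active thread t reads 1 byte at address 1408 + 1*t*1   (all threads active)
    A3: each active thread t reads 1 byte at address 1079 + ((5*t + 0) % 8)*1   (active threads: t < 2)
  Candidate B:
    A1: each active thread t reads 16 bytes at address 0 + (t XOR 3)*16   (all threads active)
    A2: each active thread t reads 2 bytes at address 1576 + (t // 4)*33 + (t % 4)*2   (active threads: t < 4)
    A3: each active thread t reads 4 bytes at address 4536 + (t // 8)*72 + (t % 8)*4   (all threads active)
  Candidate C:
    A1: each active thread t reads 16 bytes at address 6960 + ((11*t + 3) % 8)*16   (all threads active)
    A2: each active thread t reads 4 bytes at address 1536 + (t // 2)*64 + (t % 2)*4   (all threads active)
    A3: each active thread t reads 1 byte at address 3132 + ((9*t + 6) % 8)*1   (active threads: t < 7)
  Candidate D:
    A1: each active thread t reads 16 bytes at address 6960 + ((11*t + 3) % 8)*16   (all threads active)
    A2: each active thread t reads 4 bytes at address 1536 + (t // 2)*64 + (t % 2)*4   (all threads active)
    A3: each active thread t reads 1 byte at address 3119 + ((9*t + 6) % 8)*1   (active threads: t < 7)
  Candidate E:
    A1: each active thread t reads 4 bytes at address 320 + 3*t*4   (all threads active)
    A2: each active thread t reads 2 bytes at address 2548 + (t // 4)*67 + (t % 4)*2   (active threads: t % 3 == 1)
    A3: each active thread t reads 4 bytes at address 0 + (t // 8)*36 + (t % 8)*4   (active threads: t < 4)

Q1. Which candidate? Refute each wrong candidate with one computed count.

A: A1 gives 1 transaction, not 3
B: A1 gives 2 transactions, not 3
C: A3 gives 2 transactions, not 1
E: A1 gives 2 transactions, not 3
D: all counts match (3,4,1)

Answer: D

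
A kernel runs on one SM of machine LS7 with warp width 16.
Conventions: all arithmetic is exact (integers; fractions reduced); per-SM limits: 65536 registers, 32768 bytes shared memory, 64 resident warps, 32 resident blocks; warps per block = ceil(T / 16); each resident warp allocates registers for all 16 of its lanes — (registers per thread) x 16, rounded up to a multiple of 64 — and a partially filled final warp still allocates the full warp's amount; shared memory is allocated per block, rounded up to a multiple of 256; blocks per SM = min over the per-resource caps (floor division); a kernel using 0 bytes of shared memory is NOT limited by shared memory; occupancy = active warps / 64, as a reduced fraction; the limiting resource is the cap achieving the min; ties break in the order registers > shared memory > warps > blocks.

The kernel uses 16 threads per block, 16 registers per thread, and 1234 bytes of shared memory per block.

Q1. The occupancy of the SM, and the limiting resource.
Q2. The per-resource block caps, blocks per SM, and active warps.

Answer: occupancy 25/64, limited by shared memory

registers: 256 blocks
shared memory: 25 blocks
warps: 64 blocks
blocks: 32 blocks

Answer: 25 blocks, 25 active warps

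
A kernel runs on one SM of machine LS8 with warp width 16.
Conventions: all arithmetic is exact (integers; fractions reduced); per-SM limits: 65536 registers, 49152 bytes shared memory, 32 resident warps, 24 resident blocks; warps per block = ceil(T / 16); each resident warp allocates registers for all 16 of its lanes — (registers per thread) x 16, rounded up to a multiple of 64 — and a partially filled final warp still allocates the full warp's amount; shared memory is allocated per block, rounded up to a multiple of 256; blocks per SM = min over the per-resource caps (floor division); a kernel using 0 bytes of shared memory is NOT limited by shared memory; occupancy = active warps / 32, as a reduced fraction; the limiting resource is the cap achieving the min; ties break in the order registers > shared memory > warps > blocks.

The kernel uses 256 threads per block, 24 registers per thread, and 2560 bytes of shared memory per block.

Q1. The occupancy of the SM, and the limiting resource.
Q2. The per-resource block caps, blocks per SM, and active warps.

Answer: occupancy 1, limited by warps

registers: 10 blocks
shared memory: 19 blocks
warps: 2 blocks
blocks: 24 blocks

Answer: 2 blocks, 32 active warps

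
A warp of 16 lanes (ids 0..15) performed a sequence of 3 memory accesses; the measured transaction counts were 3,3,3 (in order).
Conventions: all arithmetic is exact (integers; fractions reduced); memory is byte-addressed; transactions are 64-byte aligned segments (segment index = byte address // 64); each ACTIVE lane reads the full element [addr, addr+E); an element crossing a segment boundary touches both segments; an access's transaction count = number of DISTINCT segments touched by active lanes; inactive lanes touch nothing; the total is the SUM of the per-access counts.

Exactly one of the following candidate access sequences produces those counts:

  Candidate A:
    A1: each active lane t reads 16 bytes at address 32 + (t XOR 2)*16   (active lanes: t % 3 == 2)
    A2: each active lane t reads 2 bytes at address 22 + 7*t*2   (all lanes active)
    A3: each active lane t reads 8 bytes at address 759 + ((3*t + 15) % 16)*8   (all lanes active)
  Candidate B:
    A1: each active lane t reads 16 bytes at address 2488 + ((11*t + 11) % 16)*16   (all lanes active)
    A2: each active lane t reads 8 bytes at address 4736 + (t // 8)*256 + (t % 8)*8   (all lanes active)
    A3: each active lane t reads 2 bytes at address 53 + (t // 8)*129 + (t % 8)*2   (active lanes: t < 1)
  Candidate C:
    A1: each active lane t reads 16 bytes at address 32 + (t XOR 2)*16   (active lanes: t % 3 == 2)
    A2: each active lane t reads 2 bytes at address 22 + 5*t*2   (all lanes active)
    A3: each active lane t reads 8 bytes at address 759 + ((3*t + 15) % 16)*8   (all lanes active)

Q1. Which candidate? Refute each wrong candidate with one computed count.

A: A2 gives 4 transactions, not 3
B: A1 gives 5 transactions, not 3
C: all counts match (3,3,3)

Answer: C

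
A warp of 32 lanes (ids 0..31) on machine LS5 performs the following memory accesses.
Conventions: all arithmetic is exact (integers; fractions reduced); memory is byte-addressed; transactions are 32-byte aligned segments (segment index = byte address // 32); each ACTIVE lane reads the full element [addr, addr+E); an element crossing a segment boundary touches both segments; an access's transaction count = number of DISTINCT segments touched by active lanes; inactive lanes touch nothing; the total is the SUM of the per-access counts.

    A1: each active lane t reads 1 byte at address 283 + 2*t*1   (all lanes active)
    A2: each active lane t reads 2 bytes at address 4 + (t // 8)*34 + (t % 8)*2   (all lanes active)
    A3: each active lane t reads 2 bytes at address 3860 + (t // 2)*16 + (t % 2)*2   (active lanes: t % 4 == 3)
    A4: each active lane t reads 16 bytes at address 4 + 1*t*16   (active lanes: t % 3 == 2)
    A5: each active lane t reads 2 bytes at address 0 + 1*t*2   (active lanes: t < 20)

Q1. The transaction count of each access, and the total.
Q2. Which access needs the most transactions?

A1: 3 transactions
A2: 4 transactions
A3: 8 transactions
A4: 15 transactions
A5: 2 transactions

Answer: 3,4,8,15,2; total 32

Answer: A4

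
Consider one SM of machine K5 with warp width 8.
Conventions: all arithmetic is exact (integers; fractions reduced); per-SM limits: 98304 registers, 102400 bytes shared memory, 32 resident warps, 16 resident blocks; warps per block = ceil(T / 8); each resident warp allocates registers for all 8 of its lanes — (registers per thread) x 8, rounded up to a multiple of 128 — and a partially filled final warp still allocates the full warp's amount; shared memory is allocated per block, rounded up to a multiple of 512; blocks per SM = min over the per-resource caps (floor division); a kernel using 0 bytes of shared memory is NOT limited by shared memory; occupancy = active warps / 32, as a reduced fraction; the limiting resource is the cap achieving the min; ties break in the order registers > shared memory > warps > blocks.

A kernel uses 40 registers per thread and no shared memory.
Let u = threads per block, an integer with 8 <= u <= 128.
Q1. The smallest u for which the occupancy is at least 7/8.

Answer: u = 9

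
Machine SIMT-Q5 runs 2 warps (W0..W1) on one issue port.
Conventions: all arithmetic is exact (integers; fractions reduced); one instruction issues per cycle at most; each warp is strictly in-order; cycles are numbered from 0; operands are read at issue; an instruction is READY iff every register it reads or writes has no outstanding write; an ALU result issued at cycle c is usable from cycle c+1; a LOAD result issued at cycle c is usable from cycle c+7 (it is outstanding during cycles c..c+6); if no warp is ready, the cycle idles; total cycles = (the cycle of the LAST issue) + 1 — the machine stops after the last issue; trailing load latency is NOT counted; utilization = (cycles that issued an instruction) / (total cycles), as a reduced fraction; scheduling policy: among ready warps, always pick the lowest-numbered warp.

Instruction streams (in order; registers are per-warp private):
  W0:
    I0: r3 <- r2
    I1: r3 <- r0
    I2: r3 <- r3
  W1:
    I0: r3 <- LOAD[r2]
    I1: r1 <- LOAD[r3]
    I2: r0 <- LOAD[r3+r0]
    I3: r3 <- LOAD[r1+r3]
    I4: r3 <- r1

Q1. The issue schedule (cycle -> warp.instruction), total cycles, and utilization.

cycle 0: W0.I0
cycle 1: W0.I1
cycle 2: W0.I2
cycle 3: W1.I0
cycle 4: idle
cycle 5: idle
cycle 6: idle
cycle 7: idle
cycle 8: idle
cycle 9: idle
cycle 10: W1.I1
cycle 11: W1.I2
cycle 12: idle
cycle 13: idle
cycle 14: idle
cycle 15: idle
cycle 16: idle
cycle 17: W1.I3
cycle 18: idle
cycle 19: idle
cycle 20: idle
cycle 21: idle
cycle 22: idle
cycle 23: idle
cycle 24: W1.I4

Answer: 25 cycles, utilization 8/25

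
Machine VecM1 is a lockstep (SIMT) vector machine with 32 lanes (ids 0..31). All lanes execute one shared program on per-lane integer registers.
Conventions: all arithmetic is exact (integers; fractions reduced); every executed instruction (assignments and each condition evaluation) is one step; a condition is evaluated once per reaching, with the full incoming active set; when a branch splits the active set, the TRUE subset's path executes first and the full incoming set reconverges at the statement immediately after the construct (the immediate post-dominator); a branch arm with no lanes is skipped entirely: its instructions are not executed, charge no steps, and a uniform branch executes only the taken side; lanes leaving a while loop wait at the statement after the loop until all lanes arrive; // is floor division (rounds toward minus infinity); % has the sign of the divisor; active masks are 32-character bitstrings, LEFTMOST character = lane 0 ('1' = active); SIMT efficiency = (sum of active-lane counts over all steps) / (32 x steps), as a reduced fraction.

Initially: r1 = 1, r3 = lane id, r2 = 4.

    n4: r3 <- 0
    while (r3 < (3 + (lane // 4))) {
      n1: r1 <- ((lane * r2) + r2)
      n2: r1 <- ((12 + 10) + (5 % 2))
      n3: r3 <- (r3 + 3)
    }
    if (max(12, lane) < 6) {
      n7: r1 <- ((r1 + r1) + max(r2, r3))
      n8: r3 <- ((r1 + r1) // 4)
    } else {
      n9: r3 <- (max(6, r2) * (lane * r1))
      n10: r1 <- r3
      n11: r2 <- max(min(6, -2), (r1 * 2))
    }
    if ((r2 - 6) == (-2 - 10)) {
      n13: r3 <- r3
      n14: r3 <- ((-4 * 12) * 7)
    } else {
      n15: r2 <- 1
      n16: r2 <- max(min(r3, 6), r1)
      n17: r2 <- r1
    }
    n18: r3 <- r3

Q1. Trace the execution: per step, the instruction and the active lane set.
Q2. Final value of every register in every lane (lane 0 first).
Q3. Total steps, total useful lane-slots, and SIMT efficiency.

step 0: r3 <- 0                      11111111111111111111111111111111
step 1: eval (r3 < (3 + (lane // 4))) 11111111111111111111111111111111
step 2: r1 <- ((lane * r2) + r2)     11111111111111111111111111111111
step 3: r1 <- ((12 + 10) + (5 % 2))  11111111111111111111111111111111
step 4: r3 <- (r3 + 3)               11111111111111111111111111111111
step 5: eval (r3 < (3 + (lane // 4))) 11111111111111111111111111111111
step 6: r1 <- ((lane * r2) + r2)     00001111111111111111111111111111
step 7: r1 <- ((12 + 10) + (5 % 2))  00001111111111111111111111111111
step 8: r3 <- (r3 + 3)               00001111111111111111111111111111
step 9: eval (r3 < (3 + (lane // 4))) 00001111111111111111111111111111
step 10: r1 <- ((lane * r2) + r2)     00000000000000001111111111111111
step 11: r1 <- ((12 + 10) + (5 % 2))  00000000000000001111111111111111
step 12: r3 <- (r3 + 3)               00000000000000001111111111111111
step 13: eval (r3 < (3 + (lane // 4))) 00000000000000001111111111111111
step 14: r1 <- ((lane * r2) + r2)     00000000000000000000000000001111
step 15: r1 <- ((12 + 10) + (5 % 2))  00000000000000000000000000001111
step 16: r3 <- (r3 + 3)               00000000000000000000000000001111
step 17: eval (r3 < (3 + (lane // 4))) 00000000000000000000000000001111
step 18: eval (max(12, lane) < 6)     11111111111111111111111111111111
step 19: r3 <- (max(6, r2) * (lane * r1)) 11111111111111111111111111111111
step 20: r1 <- r3                     11111111111111111111111111111111
step 21: r2 <- max(min(6, -2), (r1 * 2)) 11111111111111111111111111111111
step 22: eval ((r2 - 6) == (-2 - 10)) 11111111111111111111111111111111
step 23: r2 <- 1                      11111111111111111111111111111111
step 24: r2 <- max(min(r3, 6), r1)    11111111111111111111111111111111
step 25: r2 <- r1                     11111111111111111111111111111111
step 26: r3 <- r3                     11111111111111111111111111111111

Answer: 27 steps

r1: 0,138,276,414,552,690,828,966,1104,1242,1380,1518,1656,1794,1932,2070,2208,2346,2484,2622,2760,2898,3036,3174,3312,3450,3588,3726,3864,4002,4140,4278
r3: 0,138,276,414,552,690,828,966,1104,1242,1380,1518,1656,1794,1932,2070,2208,2346,2484,2622,2760,2898,3036,3174,3312,3450,3588,3726,3864,4002,4140,4278
r2: 0,138,276,414,552,690,828,966,1104,1242,1380,1518,1656,1794,1932,2070,2208,2346,2484,2622,2760,2898,3036,3174,3312,3450,3588,3726,3864,4002,4140,4278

steps = 27; useful = 672; efficiency = 672/864 = 7/9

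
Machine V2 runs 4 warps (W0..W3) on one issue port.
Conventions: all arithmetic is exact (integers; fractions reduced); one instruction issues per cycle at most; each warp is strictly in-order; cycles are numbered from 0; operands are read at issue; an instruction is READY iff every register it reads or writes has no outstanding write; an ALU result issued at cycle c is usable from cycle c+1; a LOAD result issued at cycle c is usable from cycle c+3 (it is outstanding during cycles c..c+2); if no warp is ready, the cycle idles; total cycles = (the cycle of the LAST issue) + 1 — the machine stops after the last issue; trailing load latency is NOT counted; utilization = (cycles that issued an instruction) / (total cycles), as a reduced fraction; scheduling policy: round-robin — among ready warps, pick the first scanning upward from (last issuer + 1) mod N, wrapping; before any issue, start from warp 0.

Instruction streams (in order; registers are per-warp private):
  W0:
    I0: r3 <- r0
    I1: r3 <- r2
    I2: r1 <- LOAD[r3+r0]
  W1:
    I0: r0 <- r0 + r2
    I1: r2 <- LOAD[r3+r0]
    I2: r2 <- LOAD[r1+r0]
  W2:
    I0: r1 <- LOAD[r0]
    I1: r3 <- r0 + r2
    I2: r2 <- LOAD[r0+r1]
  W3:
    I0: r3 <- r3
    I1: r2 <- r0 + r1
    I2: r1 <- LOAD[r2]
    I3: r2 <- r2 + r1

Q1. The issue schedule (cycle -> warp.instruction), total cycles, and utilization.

cycle 0: W0.I0
cycle 1: W1.I0
cycle 2: W2.I0
cycle 3: W3.I0
cycle 4: W0.I1
cycle 5: W1.I1
cycle 6: W2.I1
cycle 7: W3.I1
cycle 8: W0.I2
cycle 9: W1.I2
cycle 10: W2.I2
cycle 11: W3.I2
cycle 12: idle
cycle 13: idle
cycle 14: W3.I3

Answer: 15 cycles, utilization 13/15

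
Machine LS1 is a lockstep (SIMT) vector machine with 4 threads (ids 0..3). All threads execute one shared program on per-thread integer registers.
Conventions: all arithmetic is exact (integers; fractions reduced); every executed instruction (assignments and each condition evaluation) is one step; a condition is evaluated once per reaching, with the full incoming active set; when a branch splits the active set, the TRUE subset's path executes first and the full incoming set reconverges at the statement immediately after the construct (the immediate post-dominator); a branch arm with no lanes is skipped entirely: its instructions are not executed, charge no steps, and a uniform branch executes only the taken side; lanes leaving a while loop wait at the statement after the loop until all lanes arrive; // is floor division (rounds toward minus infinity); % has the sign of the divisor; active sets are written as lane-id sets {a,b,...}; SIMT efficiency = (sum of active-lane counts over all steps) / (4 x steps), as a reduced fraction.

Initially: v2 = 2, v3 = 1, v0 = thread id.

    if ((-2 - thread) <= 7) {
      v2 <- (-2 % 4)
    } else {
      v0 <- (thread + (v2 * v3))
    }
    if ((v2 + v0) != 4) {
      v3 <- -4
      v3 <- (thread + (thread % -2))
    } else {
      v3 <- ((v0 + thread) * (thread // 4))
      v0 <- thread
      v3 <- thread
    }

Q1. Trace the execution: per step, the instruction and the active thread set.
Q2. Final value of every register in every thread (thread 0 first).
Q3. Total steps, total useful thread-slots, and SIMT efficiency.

step 0: eval ((-2 - thread) <= 7)    {0,1,2,3}
step 1: v2 <- (-2 % 4)               {0,1,2,3}
step 2: eval ((v2 + v0) != 4)        {0,1,2,3}
step 3: v3 <- -4                     {0,1,3}
step 4: v3 <- (thread + (thread % -2)) {0,1,3}
step 5: v3 <- ((v0 + thread) * (thread // 4)) {2}
step 6: v0 <- thread                 {2}
step 7: v3 <- thread                 {2}

Answer: 8 steps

v2: 2,2,2,2
v3: 0,0,2,2
v0: 0,1,2,3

steps = 8; useful = 21; efficiency = 21/32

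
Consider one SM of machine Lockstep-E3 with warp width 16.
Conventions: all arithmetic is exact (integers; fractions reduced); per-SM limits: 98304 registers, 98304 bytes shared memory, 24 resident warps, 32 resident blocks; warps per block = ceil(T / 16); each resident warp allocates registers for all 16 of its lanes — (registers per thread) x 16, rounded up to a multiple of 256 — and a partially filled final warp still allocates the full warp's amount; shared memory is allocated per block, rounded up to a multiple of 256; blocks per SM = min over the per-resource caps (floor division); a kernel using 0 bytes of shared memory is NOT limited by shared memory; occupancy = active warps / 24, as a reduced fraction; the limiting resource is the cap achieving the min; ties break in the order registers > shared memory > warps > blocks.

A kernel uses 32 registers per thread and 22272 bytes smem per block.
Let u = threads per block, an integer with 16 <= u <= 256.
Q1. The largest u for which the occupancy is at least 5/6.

Answer: u = 192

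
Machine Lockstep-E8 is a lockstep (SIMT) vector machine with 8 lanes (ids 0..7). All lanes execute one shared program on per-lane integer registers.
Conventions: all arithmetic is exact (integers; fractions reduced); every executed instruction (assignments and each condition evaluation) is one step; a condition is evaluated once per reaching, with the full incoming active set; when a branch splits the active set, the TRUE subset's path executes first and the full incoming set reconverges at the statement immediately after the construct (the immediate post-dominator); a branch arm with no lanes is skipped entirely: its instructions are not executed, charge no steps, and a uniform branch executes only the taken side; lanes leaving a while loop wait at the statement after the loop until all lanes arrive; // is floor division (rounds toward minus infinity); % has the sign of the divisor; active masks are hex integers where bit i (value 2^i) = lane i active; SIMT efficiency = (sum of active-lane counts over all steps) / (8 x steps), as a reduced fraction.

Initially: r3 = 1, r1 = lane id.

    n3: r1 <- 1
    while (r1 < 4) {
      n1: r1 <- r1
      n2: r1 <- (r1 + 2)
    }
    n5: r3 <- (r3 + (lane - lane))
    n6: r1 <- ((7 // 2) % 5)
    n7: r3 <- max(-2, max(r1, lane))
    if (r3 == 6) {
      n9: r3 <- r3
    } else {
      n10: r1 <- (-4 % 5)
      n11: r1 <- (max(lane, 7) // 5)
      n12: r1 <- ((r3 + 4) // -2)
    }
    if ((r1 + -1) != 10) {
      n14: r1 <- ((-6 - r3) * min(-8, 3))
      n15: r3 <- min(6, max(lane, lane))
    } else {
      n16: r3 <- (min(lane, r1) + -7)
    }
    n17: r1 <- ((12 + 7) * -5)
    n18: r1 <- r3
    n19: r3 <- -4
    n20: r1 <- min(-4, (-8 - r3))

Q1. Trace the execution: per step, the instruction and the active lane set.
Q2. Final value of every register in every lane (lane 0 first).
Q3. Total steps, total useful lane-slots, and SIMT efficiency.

step 0: r1 <- 1                      0xff
step 1: eval (r1 < 4)                0xff
step 2: r1 <- r1                     0xff
step 3: r1 <- (r1 + 2)               0xff
step 4: eval (r1 < 4)                0xff
step 5: r1 <- r1                     0xff
step 6: r1 <- (r1 + 2)               0xff
step 7: eval (r1 < 4)                0xff
step 8: r3 <- (r3 + (lane - lane))   0xff
step 9: r1 <- ((7 // 2) % 5)         0xff
step 10: r3 <- max(-2, max(r1, lane)) 0xff
step 11: eval (r3 == 6)               0xff
step 12: r3 <- r3                     0x40
step 13: r1 <- (-4 % 5)               0xbf
step 14: r1 <- (max(lane, 7) // 5)    0xbf
step 15: r1 <- ((r3 + 4) // -2)       0xbf
step 16: eval ((r1 + -1) != 10)       0xff
step 17: r1 <- ((-6 - r3) * min(-8, 3)) 0xff
step 18: r3 <- min(6, max(lane, lane)) 0xff
step 19: r1 <- ((12 + 7) * -5)        0xff
step 20: r1 <- r3                     0xff
step 21: r3 <- -4                     0xff
step 22: r1 <- min(-4, (-8 - r3))     0xff

Answer: 23 steps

r3: -4,-4,-4,-4,-4,-4,-4,-4
r1: -4,-4,-4,-4,-4,-4,-4,-4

steps = 23; useful = 174; efficiency = 174/184 = 87/92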